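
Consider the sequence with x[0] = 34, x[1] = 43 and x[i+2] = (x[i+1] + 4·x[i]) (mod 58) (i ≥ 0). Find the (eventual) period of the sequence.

35

Computing terms: x[0] = 34, x[1] = 43, x[2] = 5, x[3] = 3, x[4] = 23, x[5] = 35, x[6] = 11, x[7] = 35, x[8] = 21, x[9] = 45, x[10] = 13, x[11] = 19, x[12] = 13, x[13] = 31, x[14] = 25, x[15] = 33, x[16] = 17, x[17] = 33, x[18] = 43, x[19] = 1, x[20] = 57, x[21] = 3, x[22] = 57, x[23] = 11, x[24] = 7, x[25] = 51, x[26] = 21, x[27] = 51, x[28] = 19, x[29] = 49, x[30] = 9, x[31] = 31, x[32] = 9, x[33] = 17, x[34] = 53, x[35] = 5, x[36] = 43, x[37] = 5.
Since (x[36], x[37]) = (x[1], x[2]) = (43, 5) (two consecutive terms determine the rest), the sequence is eventually periodic: after a pre-period of length 1 it cycles with period 35.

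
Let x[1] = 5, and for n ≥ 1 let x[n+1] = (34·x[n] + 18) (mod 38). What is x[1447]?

0

x[1] = 5, x[2] = 36, x[3] = 26, x[4] = 28, x[5] = 20, x[6] = 14, x[7] = 0, x[8] = 18, x[9] = 22, x[10] = 6, x[11] = 32, x[12] = 4, x[13] = 2, x[14] = 10, x[15] = 16, x[16] = 30, x[17] = 12, x[18] = 8, x[19] = 24, x[20] = 36.
Since x[20] = x[2] = 36, the sequence is eventually periodic: after a pre-period of length 1 it cycles with period 18.
For n ≥ 2, x[n] depends only on (n - 2) mod 18. (1447 - 2) mod 18 = 5, so x[1447] = x[7] = 0.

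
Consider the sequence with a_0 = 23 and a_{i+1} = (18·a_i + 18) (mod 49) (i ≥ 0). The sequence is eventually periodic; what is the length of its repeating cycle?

3

Computing terms: a_0 = 23,  a_1 = 40,  a_2 = 3,  a_3 = 23.
Since a_3 = a_0 = 23, the sequence is periodic with period 3.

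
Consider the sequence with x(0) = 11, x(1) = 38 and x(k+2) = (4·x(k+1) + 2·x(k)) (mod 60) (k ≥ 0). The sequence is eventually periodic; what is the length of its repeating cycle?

We have x(0) = 11; x(1) = 38; x(2) = 54; x(3) = 52; x(4) = 16; x(5) = 48; x(6) = 44; x(7) = 32; x(8) = 36; x(9) = 28; x(10) = 4; x(11) = 12; x(12) = 56; x(13) = 8; x(14) = 24; x(15) = 52; x(16) = 16.
Since (x(15), x(16)) = (x(3), x(4)) = (52, 16) (two consecutive terms determine the rest), the sequence is eventually periodic: after a pre-period of length 3 it cycles with period 12.

12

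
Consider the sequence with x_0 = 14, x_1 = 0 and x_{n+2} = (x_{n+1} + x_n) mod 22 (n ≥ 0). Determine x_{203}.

14

Computing terms: x_0 = 14,  x_1 = 0,  x_2 = 14,  x_3 = 14,  x_4 = 6,  x_5 = 20,  x_6 = 4,  x_7 = 2,  x_8 = 6,  x_9 = 8,  x_{10} = 14,  x_{11} = 0.
The sequence repeats with period 10.
So x_{203} = x_{0 + ((203-0) mod 10)} = x_3 = 14.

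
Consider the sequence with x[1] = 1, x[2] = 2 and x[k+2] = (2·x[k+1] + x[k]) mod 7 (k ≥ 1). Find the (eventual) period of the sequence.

6

We have x[1] = 1, x[2] = 2, x[3] = 5, x[4] = 5, x[5] = 1, x[6] = 0, x[7] = 1, x[8] = 2.
Since (x[7], x[8]) = (x[1], x[2]) = (1, 2) (two consecutive terms determine the rest), the sequence is periodic with period 6.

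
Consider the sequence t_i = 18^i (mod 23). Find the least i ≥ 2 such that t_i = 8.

Listing terms: t_1 = 18,  t_2 = 2,  t_3 = 13,  t_4 = 4,  t_5 = 3,  t_6 = 8,  t_7 = 6,  t_8 = 16,  t_9 = 12,  t_{10} = 9,  t_{11} = 1,  t_{12} = 18.
The sequence repeats with period 11.
The value 8 first appears (with i ≥ 2) at t_6.

6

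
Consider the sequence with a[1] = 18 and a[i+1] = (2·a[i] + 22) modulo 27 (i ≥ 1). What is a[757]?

Computing terms: a[1] = 18, a[2] = 4, a[3] = 3, a[4] = 1, a[5] = 24, a[6] = 16, a[7] = 0, a[8] = 22, a[9] = 12, a[10] = 19, a[11] = 6, a[12] = 7, a[13] = 9, a[14] = 13, a[15] = 21, a[16] = 10, a[17] = 15, a[18] = 25, a[19] = 18.
Since a[19] = a[1] = 18, the sequence is periodic with period 18.
(757 - 1) mod 18 = 0, so a[757] = a[1] = 18.

18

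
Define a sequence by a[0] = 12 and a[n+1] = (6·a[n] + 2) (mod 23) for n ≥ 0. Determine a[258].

Listing terms: a[0] = 12; a[1] = 5; a[2] = 9; a[3] = 10; a[4] = 16; a[5] = 6; a[6] = 15; a[7] = 0; a[8] = 2; a[9] = 14; a[10] = 17; a[11] = 12.
The sequence repeats with period 11.
So a[258] = a[0 + ((258-0) mod 11)] = a[5] = 6.

6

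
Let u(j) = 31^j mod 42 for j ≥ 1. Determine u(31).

u(1) = 31, u(2) = 37, u(3) = 13, u(4) = 25, u(5) = 19, u(6) = 1, u(7) = 31.
The sequence repeats with period 6.
(31 - 1) mod 6 = 0, so u(31) = u(1) = 31.

31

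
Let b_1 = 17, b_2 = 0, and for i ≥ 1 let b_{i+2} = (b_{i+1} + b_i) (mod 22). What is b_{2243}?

6

Listing terms: b_1 = 17; b_2 = 0; b_3 = 17; b_4 = 17; b_5 = 12; b_6 = 7; b_7 = 19; b_8 = 4; b_9 = 1; b_{10} = 5; b_{11} = 6; b_{12} = 11; b_{13} = 17; b_{14} = 6; b_{15} = 1; b_{16} = 7; b_{17} = 8; b_{18} = 15; b_{19} = 1; b_{20} = 16; b_{21} = 17; b_{22} = 11; b_{23} = 6; b_{24} = 17; b_{25} = 1; b_{26} = 18; b_{27} = 19; b_{28} = 15; b_{29} = 12; b_{30} = 5; b_{31} = 17; b_{32} = 0.
Since (b_{31}, b_{32}) = (b_1, b_2) = (17, 0) (two consecutive terms determine the rest), the sequence is periodic with period 30.
So b_{2243} = b_{1 + ((2243-1) mod 30)} = b_{23} = 6.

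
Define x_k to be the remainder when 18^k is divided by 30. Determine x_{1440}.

Computing terms: x_0 = 1, x_1 = 18, x_2 = 24, x_3 = 12, x_4 = 6, x_5 = 18.
Since x_5 = x_1 = 18, the sequence is eventually periodic: after a pre-period of length 1 it cycles with period 4.
For k ≥ 1, x_k depends only on (k - 1) mod 4. (1440 - 1) mod 4 = 3, so x_{1440} = x_4 = 6.

6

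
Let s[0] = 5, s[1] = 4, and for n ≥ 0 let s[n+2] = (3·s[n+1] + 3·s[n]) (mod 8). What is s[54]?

5

Listing terms: s[0] = 5; s[1] = 4; s[2] = 3; s[3] = 5; s[4] = 0; s[5] = 7; s[6] = 5; s[7] = 4.
Since (s[6], s[7]) = (s[0], s[1]) = (5, 4) (two consecutive terms determine the rest), the sequence is periodic with period 6.
(54 - 0) mod 6 = 0, so s[54] = s[0] = 5.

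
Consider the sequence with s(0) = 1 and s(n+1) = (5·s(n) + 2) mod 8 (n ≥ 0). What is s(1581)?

Listing terms: s(0) = 1, s(1) = 7, s(2) = 5, s(3) = 3, s(4) = 1.
Since s(4) = s(0) = 1, the sequence is periodic with period 4.
So s(1581) = s(0 + ((1581-0) mod 4)) = s(1) = 7.

7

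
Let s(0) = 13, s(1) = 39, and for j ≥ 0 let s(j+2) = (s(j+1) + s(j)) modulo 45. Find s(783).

26

s(0) = 13,  s(1) = 39,  s(2) = 7,  s(3) = 1,  s(4) = 8,  s(5) = 9,  s(6) = 17,  s(7) = 26,  s(8) = 43,  s(9) = 24,  s(10) = 22,  s(11) = 1,  s(12) = 23,  s(13) = 24,  s(14) = 2,  s(15) = 26,  s(16) = 28,  s(17) = 9,  s(18) = 37,  s(19) = 1,  s(20) = 38,  s(21) = 39,  s(22) = 32,  s(23) = 26,  s(24) = 13,  s(25) = 39.
Since (s(24), s(25)) = (s(0), s(1)) = (13, 39) (two consecutive terms determine the rest), the sequence is periodic with period 24.
So s(783) = s(0 + ((783-0) mod 24)) = s(15) = 26.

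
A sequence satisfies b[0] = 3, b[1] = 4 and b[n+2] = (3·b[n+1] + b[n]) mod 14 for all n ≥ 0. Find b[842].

13

We have b[0] = 3; b[1] = 4; b[2] = 1; b[3] = 7; b[4] = 8; b[5] = 3; b[6] = 3; b[7] = 12; b[8] = 11; b[9] = 3; b[10] = 6; b[11] = 7; b[12] = 13; b[13] = 4; b[14] = 11; b[15] = 9; b[16] = 10; b[17] = 11; b[18] = 1; b[19] = 0; b[20] = 1; b[21] = 3; b[22] = 10; b[23] = 5; b[24] = 11; b[25] = 10; b[26] = 13; b[27] = 7; b[28] = 6; b[29] = 11; b[30] = 11; b[31] = 2; b[32] = 3; b[33] = 11; b[34] = 8; b[35] = 7; b[36] = 1; b[37] = 10; b[38] = 3; b[39] = 5; b[40] = 4; b[41] = 3; b[42] = 13; b[43] = 0; b[44] = 13; b[45] = 11; b[46] = 4; b[47] = 9; b[48] = 3; b[49] = 4.
The sequence repeats with period 48.
So b[842] = b[0 + ((842-0) mod 48)] = b[26] = 13.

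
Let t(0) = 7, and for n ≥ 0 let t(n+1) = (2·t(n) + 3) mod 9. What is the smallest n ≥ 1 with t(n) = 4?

Computing terms: t(0) = 7, t(1) = 8, t(2) = 1, t(3) = 5, t(4) = 4, t(5) = 2, t(6) = 7.
Since t(6) = t(0) = 7, the sequence is periodic with period 6.
The value 4 first appears (with n ≥ 1) at t(4).

4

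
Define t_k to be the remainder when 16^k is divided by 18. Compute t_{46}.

16

Listing terms: t_1 = 16,  t_2 = 4,  t_3 = 10,  t_4 = 16.
The sequence repeats with period 3.
(46 - 1) mod 3 = 0, so t_{46} = t_1 = 16.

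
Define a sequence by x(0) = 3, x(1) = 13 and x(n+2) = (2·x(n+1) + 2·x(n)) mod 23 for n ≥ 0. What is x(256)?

x(0) = 3; x(1) = 13; x(2) = 9; x(3) = 21; x(4) = 14; x(5) = 1; x(6) = 7; x(7) = 16; x(8) = 0; x(9) = 9; x(10) = 18; x(11) = 8; x(12) = 6; x(13) = 5; x(14) = 22; x(15) = 8; x(16) = 14; x(17) = 21; x(18) = 1; x(19) = 21; x(20) = 21; x(21) = 15; x(22) = 3; x(23) = 13.
The sequence repeats with period 22.
So x(256) = x(0 + ((256-0) mod 22)) = x(14) = 22.

22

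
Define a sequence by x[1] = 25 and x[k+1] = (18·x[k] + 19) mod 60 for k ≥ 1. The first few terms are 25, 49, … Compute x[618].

Computing terms: x[1] = 25, x[2] = 49, x[3] = 1, x[4] = 37, x[5] = 25.
The sequence repeats with period 4.
(618 - 1) mod 4 = 1, so x[618] = x[2] = 49.

49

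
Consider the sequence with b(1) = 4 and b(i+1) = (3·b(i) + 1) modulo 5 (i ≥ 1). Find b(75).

0

Computing terms: b(1) = 4,  b(2) = 3,  b(3) = 0,  b(4) = 1,  b(5) = 4.
Since b(5) = b(1) = 4, the sequence is periodic with period 4.
(75 - 1) mod 4 = 2, so b(75) = b(3) = 0.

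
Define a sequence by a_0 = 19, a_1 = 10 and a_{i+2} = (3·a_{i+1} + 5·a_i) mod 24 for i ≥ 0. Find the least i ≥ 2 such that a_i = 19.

Listing terms: a_0 = 19,  a_1 = 10,  a_2 = 5,  a_3 = 17,  a_4 = 4,  a_5 = 1,  a_6 = 23,  a_7 = 2,  a_8 = 1,  a_9 = 13,  a_{10} = 20,  a_{11} = 5,  a_{12} = 19,  a_{13} = 10.
Since (a_{12}, a_{13}) = (a_0, a_1) = (19, 10) (two consecutive terms determine the rest), the sequence is periodic with period 12.
The value 19 next appears (with i ≥ 2) at a_{12}.

12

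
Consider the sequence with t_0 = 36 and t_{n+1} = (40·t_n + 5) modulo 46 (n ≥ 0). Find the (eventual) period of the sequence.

Listing terms: t_0 = 36, t_1 = 19, t_2 = 29, t_3 = 15, t_4 = 7, t_5 = 9, t_6 = 43, t_7 = 23, t_8 = 5, t_9 = 21, t_{10} = 17, t_{11} = 41, t_{12} = 35, t_{13} = 25, t_{14} = 39, t_{15} = 1, t_{16} = 45, t_{17} = 11, t_{18} = 31, t_{19} = 3, t_{20} = 33, t_{21} = 37, t_{22} = 13, t_{23} = 19.
Since t_{23} = t_1 = 19, the sequence is eventually periodic: after a pre-period of length 1 it cycles with period 22.

22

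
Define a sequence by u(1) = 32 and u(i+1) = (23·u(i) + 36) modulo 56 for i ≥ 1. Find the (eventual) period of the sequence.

6

u(1) = 32, u(2) = 44, u(3) = 40, u(4) = 4, u(5) = 16, u(6) = 12, u(7) = 32.
The sequence repeats with period 6.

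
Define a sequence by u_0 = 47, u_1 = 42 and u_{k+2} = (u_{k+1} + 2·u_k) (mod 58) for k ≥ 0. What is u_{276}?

50

Listing terms: u_0 = 47, u_1 = 42, u_2 = 20, u_3 = 46, u_4 = 28, u_5 = 4, u_6 = 2, u_7 = 10, u_8 = 14, u_9 = 34, u_{10} = 4, u_{11} = 14, u_{12} = 22, u_{13} = 50, u_{14} = 36, u_{15} = 20, u_{16} = 34, u_{17} = 16, u_{18} = 26, u_{19} = 0, u_{20} = 52, u_{21} = 52, u_{22} = 40, u_{23} = 28, u_{24} = 50, u_{25} = 48, u_{26} = 32, u_{27} = 12, u_{28} = 18, u_{29} = 42, u_{30} = 20.
Since (u_{29}, u_{30}) = (u_1, u_2) = (42, 20) (two consecutive terms determine the rest), the sequence is eventually periodic: after a pre-period of length 1 it cycles with period 28.
For k ≥ 1, u_k depends only on (k - 1) mod 28. (276 - 1) mod 28 = 23, so u_{276} = u_{24} = 50.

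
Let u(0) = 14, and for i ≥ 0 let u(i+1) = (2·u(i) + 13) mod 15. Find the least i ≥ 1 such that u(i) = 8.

u(0) = 14; u(1) = 11; u(2) = 5; u(3) = 8; u(4) = 14.
Since u(4) = u(0) = 14, the sequence is periodic with period 4.
The value 8 first appears (with i ≥ 1) at u(3).

3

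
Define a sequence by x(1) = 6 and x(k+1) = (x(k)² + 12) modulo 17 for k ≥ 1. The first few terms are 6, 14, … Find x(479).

x(1) = 6; x(2) = 14; x(3) = 4; x(4) = 11; x(5) = 14.
Since x(5) = x(2) = 14, the sequence is eventually periodic: after a pre-period of length 1 it cycles with period 3.
For k ≥ 2, x(k) depends only on (k - 2) mod 3. (479 - 2) mod 3 = 0, so x(479) = x(2) = 14.

14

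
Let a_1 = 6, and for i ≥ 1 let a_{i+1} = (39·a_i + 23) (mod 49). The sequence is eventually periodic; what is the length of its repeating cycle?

21

Listing terms: a_1 = 6,  a_2 = 12,  a_3 = 1,  a_4 = 13,  a_5 = 40,  a_6 = 15,  a_7 = 20,  a_8 = 19,  a_9 = 29,  a_{10} = 27,  a_{11} = 47,  a_{12} = 43,  a_{13} = 34,  a_{14} = 26,  a_{15} = 8,  a_{16} = 41,  a_{17} = 5,  a_{18} = 22,  a_{19} = 48,  a_{20} = 33,  a_{21} = 36,  a_{22} = 6.
Since a_{22} = a_1 = 6, the sequence is periodic with period 21.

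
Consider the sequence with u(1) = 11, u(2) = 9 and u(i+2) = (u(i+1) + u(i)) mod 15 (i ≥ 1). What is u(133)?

Computing terms: u(1) = 11,  u(2) = 9,  u(3) = 5,  u(4) = 14,  u(5) = 4,  u(6) = 3,  u(7) = 7,  u(8) = 10,  u(9) = 2,  u(10) = 12,  u(11) = 14,  u(12) = 11,  u(13) = 10,  u(14) = 6,  u(15) = 1,  u(16) = 7,  u(17) = 8,  u(18) = 0,  u(19) = 8,  u(20) = 8,  u(21) = 1,  u(22) = 9,  u(23) = 10,  u(24) = 4,  u(25) = 14,  u(26) = 3,  u(27) = 2,  u(28) = 5,  u(29) = 7,  u(30) = 12,  u(31) = 4,  u(32) = 1,  u(33) = 5,  u(34) = 6,  u(35) = 11,  u(36) = 2,  u(37) = 13,  u(38) = 0,  u(39) = 13,  u(40) = 13,  u(41) = 11,  u(42) = 9.
Since (u(41), u(42)) = (u(1), u(2)) = (11, 9) (two consecutive terms determine the rest), the sequence is periodic with period 40.
(133 - 1) mod 40 = 12, so u(133) = u(13) = 10.

10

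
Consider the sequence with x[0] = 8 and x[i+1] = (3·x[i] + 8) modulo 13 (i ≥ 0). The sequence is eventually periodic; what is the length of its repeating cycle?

Listing terms: x[0] = 8,  x[1] = 6,  x[2] = 0,  x[3] = 8.
Since x[3] = x[0] = 8, the sequence is periodic with period 3.

3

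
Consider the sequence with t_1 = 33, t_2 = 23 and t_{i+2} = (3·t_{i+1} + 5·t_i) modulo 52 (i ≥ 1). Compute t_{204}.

16

We have t_1 = 33, t_2 = 23, t_3 = 26, t_4 = 37, t_5 = 33, t_6 = 24, t_7 = 29, t_8 = 51, t_9 = 38, t_{10} = 5, t_{11} = 49, t_{12} = 16, t_{13} = 33, t_{14} = 23.
The sequence repeats with period 12.
So t_{204} = t_{1 + ((204-1) mod 12)} = t_{12} = 16.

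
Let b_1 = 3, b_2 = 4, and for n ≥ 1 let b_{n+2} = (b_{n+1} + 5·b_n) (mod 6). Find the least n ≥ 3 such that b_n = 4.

8

b_1 = 3,  b_2 = 4,  b_3 = 1,  b_4 = 3,  b_5 = 2,  b_6 = 5,  b_7 = 3,  b_8 = 4.
Since (b_7, b_8) = (b_1, b_2) = (3, 4) (two consecutive terms determine the rest), the sequence is periodic with period 6.
The value 4 next appears (with n ≥ 3) at b_8.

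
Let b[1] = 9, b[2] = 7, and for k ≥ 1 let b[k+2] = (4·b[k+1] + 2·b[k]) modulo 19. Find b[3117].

8

Listing terms: b[1] = 9; b[2] = 7; b[3] = 8; b[4] = 8; b[5] = 10; b[6] = 18; b[7] = 16; b[8] = 5; b[9] = 14; b[10] = 9; b[11] = 7.
Since (b[10], b[11]) = (b[1], b[2]) = (9, 7) (two consecutive terms determine the rest), the sequence is periodic with period 9.
So b[3117] = b[1 + ((3117-1) mod 9)] = b[3] = 8.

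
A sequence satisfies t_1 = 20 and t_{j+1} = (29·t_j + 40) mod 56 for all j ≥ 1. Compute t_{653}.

Computing terms: t_1 = 20; t_2 = 4; t_3 = 44; t_4 = 28; t_5 = 12; t_6 = 52; t_7 = 36; t_8 = 20.
The sequence repeats with period 7.
So t_{653} = t_{1 + ((653-1) mod 7)} = t_2 = 4.

4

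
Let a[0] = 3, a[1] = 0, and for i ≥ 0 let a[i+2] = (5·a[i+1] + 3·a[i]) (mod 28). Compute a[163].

0

We have a[0] = 3; a[1] = 0; a[2] = 9; a[3] = 17; a[4] = 0; a[5] = 23; a[6] = 3; a[7] = 0.
Since (a[6], a[7]) = (a[0], a[1]) = (3, 0) (two consecutive terms determine the rest), the sequence is periodic with period 6.
So a[163] = a[0 + ((163-0) mod 6)] = a[1] = 0.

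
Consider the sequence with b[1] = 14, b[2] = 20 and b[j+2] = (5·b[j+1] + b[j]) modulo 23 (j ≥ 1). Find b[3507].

10

Listing terms: b[1] = 14, b[2] = 20, b[3] = 22, b[4] = 15, b[5] = 5, b[6] = 17, b[7] = 21, b[8] = 7, b[9] = 10, b[10] = 11, b[11] = 19, b[12] = 14, b[13] = 20.
The sequence repeats with period 11.
(3507 - 1) mod 11 = 8, so b[3507] = b[9] = 10.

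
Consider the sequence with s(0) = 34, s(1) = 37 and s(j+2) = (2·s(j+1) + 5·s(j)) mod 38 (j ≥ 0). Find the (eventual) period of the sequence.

Listing terms: s(0) = 34,  s(1) = 37,  s(2) = 16,  s(3) = 27,  s(4) = 20,  s(5) = 23,  s(6) = 32,  s(7) = 27,  s(8) = 24,  s(9) = 31,  s(10) = 30,  s(11) = 25,  s(12) = 10,  s(13) = 31,  s(14) = 36,  s(15) = 37,  s(16) = 26,  s(17) = 9,  s(18) = 34,  s(19) = 37.
The sequence repeats with period 18.

18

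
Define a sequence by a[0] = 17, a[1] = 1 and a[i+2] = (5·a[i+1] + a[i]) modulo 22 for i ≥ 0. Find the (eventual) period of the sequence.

24

We have a[0] = 17, a[1] = 1, a[2] = 0, a[3] = 1, a[4] = 5, a[5] = 4, a[6] = 3, a[7] = 19, a[8] = 10, a[9] = 3, a[10] = 3, a[11] = 18, a[12] = 5, a[13] = 21, a[14] = 0, a[15] = 21, a[16] = 17, a[17] = 18, a[18] = 19, a[19] = 3, a[20] = 12, a[21] = 19, a[22] = 19, a[23] = 4, a[24] = 17, a[25] = 1.
The sequence repeats with period 24.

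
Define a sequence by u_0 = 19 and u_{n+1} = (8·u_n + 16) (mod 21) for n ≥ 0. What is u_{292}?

Listing terms: u_0 = 19; u_1 = 0; u_2 = 16; u_3 = 18; u_4 = 13; u_5 = 15; u_6 = 10; u_7 = 12; u_8 = 7; u_9 = 9; u_{10} = 4; u_{11} = 6; u_{12} = 1; u_{13} = 3; u_{14} = 19.
The sequence repeats with period 14.
So u_{292} = u_{0 + ((292-0) mod 14)} = u_{12} = 1.

1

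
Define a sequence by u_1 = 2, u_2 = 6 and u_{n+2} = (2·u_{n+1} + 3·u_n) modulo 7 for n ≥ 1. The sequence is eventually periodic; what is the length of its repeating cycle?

We have u_1 = 2; u_2 = 6; u_3 = 4; u_4 = 5; u_5 = 1; u_6 = 3; u_7 = 2; u_8 = 6.
The sequence repeats with period 6.

6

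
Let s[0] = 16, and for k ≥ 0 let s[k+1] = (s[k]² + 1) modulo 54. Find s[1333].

s[0] = 16; s[1] = 41; s[2] = 8; s[3] = 11; s[4] = 14; s[5] = 35; s[6] = 38; s[7] = 41.
Since s[7] = s[1] = 41, the sequence is eventually periodic: after a pre-period of length 1 it cycles with period 6.
For k ≥ 1, s[k] depends only on (k - 1) mod 6. (1333 - 1) mod 6 = 0, so s[1333] = s[1] = 41.

41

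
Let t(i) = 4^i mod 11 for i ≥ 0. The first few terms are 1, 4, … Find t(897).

5

We have t(0) = 1,  t(1) = 4,  t(2) = 5,  t(3) = 9,  t(4) = 3,  t(5) = 1.
The sequence repeats with period 5.
(897 - 0) mod 5 = 2, so t(897) = t(2) = 5.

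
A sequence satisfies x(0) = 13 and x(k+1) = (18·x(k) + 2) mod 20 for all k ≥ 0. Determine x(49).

Listing terms: x(0) = 13; x(1) = 16; x(2) = 10; x(3) = 2; x(4) = 18; x(5) = 6; x(6) = 10.
Since x(6) = x(2) = 10, the sequence is eventually periodic: after a pre-period of length 2 it cycles with period 4.
For k ≥ 2, x(k) depends only on (k - 2) mod 4. (49 - 2) mod 4 = 3, so x(49) = x(5) = 6.

6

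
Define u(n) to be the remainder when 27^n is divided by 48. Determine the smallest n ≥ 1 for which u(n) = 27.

u(0) = 1; u(1) = 27; u(2) = 9; u(3) = 3; u(4) = 33; u(5) = 27.
Since u(5) = u(1) = 27, the sequence is eventually periodic: after a pre-period of length 1 it cycles with period 4.
The value 27 first appears (with n ≥ 1) at u(1).

1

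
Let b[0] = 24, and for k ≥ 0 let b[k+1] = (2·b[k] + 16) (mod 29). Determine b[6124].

5

Listing terms: b[0] = 24,  b[1] = 6,  b[2] = 28,  b[3] = 14,  b[4] = 15,  b[5] = 17,  b[6] = 21,  b[7] = 0,  b[8] = 16,  b[9] = 19,  b[10] = 25,  b[11] = 8,  b[12] = 3,  b[13] = 22,  b[14] = 2,  b[15] = 20,  b[16] = 27,  b[17] = 12,  b[18] = 11,  b[19] = 9,  b[20] = 5,  b[21] = 26,  b[22] = 10,  b[23] = 7,  b[24] = 1,  b[25] = 18,  b[26] = 23,  b[27] = 4,  b[28] = 24.
Since b[28] = b[0] = 24, the sequence is periodic with period 28.
So b[6124] = b[0 + ((6124-0) mod 28)] = b[20] = 5.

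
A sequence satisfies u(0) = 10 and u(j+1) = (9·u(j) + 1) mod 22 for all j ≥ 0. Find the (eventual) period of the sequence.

Computing terms: u(0) = 10,  u(1) = 3,  u(2) = 6,  u(3) = 11,  u(4) = 12,  u(5) = 21,  u(6) = 14,  u(7) = 17,  u(8) = 0,  u(9) = 1,  u(10) = 10.
The sequence repeats with period 10.

10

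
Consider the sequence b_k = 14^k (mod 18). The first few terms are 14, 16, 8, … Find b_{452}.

Computing terms: b_1 = 14; b_2 = 16; b_3 = 8; b_4 = 4; b_5 = 2; b_6 = 10; b_7 = 14.
Since b_7 = b_1 = 14, the sequence is periodic with period 6.
So b_{452} = b_{1 + ((452-1) mod 6)} = b_2 = 16.

16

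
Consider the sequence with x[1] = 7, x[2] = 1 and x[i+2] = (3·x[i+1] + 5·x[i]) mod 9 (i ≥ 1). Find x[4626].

We have x[1] = 7,  x[2] = 1,  x[3] = 2,  x[4] = 2,  x[5] = 7,  x[6] = 4,  x[7] = 2,  x[8] = 8,  x[9] = 7,  x[10] = 7,  x[11] = 2,  x[12] = 5,  x[13] = 7,  x[14] = 1.
The sequence repeats with period 12.
So x[4626] = x[1 + ((4626-1) mod 12)] = x[6] = 4.

4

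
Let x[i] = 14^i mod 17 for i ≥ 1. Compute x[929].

14

x[1] = 14; x[2] = 9; x[3] = 7; x[4] = 13; x[5] = 12; x[6] = 15; x[7] = 6; x[8] = 16; x[9] = 3; x[10] = 8; x[11] = 10; x[12] = 4; x[13] = 5; x[14] = 2; x[15] = 11; x[16] = 1; x[17] = 14.
Since x[17] = x[1] = 14, the sequence is periodic with period 16.
(929 - 1) mod 16 = 0, so x[929] = x[1] = 14.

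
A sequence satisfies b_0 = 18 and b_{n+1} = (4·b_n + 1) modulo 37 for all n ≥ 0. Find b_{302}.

Listing terms: b_0 = 18, b_1 = 36, b_2 = 34, b_3 = 26, b_4 = 31, b_5 = 14, b_6 = 20, b_7 = 7, b_8 = 29, b_9 = 6, b_{10} = 25, b_{11} = 27, b_{12} = 35, b_{13} = 30, b_{14} = 10, b_{15} = 4, b_{16} = 17, b_{17} = 32, b_{18} = 18.
Since b_{18} = b_0 = 18, the sequence is periodic with period 18.
(302 - 0) mod 18 = 14, so b_{302} = b_{14} = 10.

10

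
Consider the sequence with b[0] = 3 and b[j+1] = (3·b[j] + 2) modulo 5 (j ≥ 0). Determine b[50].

Computing terms: b[0] = 3,  b[1] = 1,  b[2] = 0,  b[3] = 2,  b[4] = 3.
The sequence repeats with period 4.
So b[50] = b[0 + ((50-0) mod 4)] = b[2] = 0.

0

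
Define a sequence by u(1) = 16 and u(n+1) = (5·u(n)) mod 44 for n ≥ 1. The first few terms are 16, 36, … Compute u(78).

4

Computing terms: u(1) = 16; u(2) = 36; u(3) = 4; u(4) = 20; u(5) = 12; u(6) = 16.
The sequence repeats with period 5.
So u(78) = u(1 + ((78-1) mod 5)) = u(3) = 4.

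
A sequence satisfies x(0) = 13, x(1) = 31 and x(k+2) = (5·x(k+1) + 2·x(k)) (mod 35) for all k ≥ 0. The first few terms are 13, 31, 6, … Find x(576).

Listing terms: x(0) = 13; x(1) = 31; x(2) = 6; x(3) = 22; x(4) = 17; x(5) = 24; x(6) = 14; x(7) = 13; x(8) = 23; x(9) = 1; x(10) = 16; x(11) = 12; x(12) = 22; x(13) = 29; x(14) = 14; x(15) = 23; x(16) = 3; x(17) = 26; x(18) = 31; x(19) = 32; x(20) = 12; x(21) = 19; x(22) = 14; x(23) = 3; x(24) = 8; x(25) = 11; x(26) = 1; x(27) = 27; x(28) = 32; x(29) = 4; x(30) = 14; x(31) = 8; x(32) = 33; x(33) = 6; x(34) = 26; x(35) = 2; x(36) = 27; x(37) = 34; x(38) = 14; x(39) = 33; x(40) = 18; x(41) = 16; x(42) = 11; x(43) = 17; x(44) = 2; x(45) = 9; x(46) = 14; x(47) = 18; x(48) = 13; x(49) = 31.
The sequence repeats with period 48.
So x(576) = x(0 + ((576-0) mod 48)) = x(0) = 13.

13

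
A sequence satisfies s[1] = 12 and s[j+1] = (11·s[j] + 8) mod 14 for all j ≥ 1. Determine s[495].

Listing terms: s[1] = 12; s[2] = 0; s[3] = 8; s[4] = 12.
Since s[4] = s[1] = 12, the sequence is periodic with period 3.
So s[495] = s[1 + ((495-1) mod 3)] = s[3] = 8.

8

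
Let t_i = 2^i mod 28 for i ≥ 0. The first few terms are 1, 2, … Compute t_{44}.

4

Computing terms: t_0 = 1,  t_1 = 2,  t_2 = 4,  t_3 = 8,  t_4 = 16,  t_5 = 4.
Since t_5 = t_2 = 4, the sequence is eventually periodic: after a pre-period of length 2 it cycles with period 3.
For i ≥ 2, t_i depends only on (i - 2) mod 3. (44 - 2) mod 3 = 0, so t_{44} = t_2 = 4.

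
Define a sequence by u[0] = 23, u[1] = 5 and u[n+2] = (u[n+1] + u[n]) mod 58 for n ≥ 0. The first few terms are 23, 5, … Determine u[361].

57

Listing terms: u[0] = 23, u[1] = 5, u[2] = 28, u[3] = 33, u[4] = 3, u[5] = 36, u[6] = 39, u[7] = 17, u[8] = 56, u[9] = 15, u[10] = 13, u[11] = 28, u[12] = 41, u[13] = 11, u[14] = 52, u[15] = 5, u[16] = 57, u[17] = 4, u[18] = 3, u[19] = 7, u[20] = 10, u[21] = 17, u[22] = 27, u[23] = 44, u[24] = 13, u[25] = 57, u[26] = 12, u[27] = 11, u[28] = 23, u[29] = 34, u[30] = 57, u[31] = 33, u[32] = 32, u[33] = 7, u[34] = 39, u[35] = 46, u[36] = 27, u[37] = 15, u[38] = 42, u[39] = 57, u[40] = 41, u[41] = 40, u[42] = 23, u[43] = 5.
Since (u[42], u[43]) = (u[0], u[1]) = (23, 5) (two consecutive terms determine the rest), the sequence is periodic with period 42.
(361 - 0) mod 42 = 25, so u[361] = u[25] = 57.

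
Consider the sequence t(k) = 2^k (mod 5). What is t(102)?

t(1) = 2,  t(2) = 4,  t(3) = 3,  t(4) = 1,  t(5) = 2.
Since t(5) = t(1) = 2, the sequence is periodic with period 4.
So t(102) = t(1 + ((102-1) mod 4)) = t(2) = 4.

4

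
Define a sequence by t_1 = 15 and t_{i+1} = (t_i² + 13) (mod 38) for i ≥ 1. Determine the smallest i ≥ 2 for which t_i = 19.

t_1 = 15; t_2 = 10; t_3 = 37; t_4 = 14; t_5 = 19; t_6 = 32; t_7 = 11; t_8 = 20; t_9 = 33; t_{10} = 0; t_{11} = 13; t_{12} = 30; t_{13} = 1; t_{14} = 14.
Since t_{14} = t_4 = 14, the sequence is eventually periodic: after a pre-period of length 3 it cycles with period 10.
The value 19 first appears (with i ≥ 2) at t_5.

5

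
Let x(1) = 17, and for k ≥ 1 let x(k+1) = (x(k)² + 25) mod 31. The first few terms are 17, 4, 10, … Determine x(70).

x(1) = 17; x(2) = 4; x(3) = 10; x(4) = 1; x(5) = 26; x(6) = 19; x(7) = 14; x(8) = 4.
Since x(8) = x(2) = 4, the sequence is eventually periodic: after a pre-period of length 1 it cycles with period 6.
For k ≥ 2, x(k) depends only on (k - 2) mod 6. (70 - 2) mod 6 = 2, so x(70) = x(4) = 1.

1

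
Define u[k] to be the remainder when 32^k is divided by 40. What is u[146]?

24

u[1] = 32; u[2] = 24; u[3] = 8; u[4] = 16; u[5] = 32.
The sequence repeats with period 4.
So u[146] = u[1 + ((146-1) mod 4)] = u[2] = 24.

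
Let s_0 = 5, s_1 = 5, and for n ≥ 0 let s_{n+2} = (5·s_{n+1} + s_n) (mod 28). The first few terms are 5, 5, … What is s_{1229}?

s_0 = 5, s_1 = 5, s_2 = 2, s_3 = 15, s_4 = 21, s_5 = 8, s_6 = 5, s_7 = 5.
The sequence repeats with period 6.
(1229 - 0) mod 6 = 5, so s_{1229} = s_5 = 8.

8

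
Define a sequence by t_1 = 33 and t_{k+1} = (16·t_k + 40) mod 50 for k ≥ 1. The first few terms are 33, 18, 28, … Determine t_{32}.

18

We have t_1 = 33,  t_2 = 18,  t_3 = 28,  t_4 = 38,  t_5 = 48,  t_6 = 8,  t_7 = 18.
Since t_7 = t_2 = 18, the sequence is eventually periodic: after a pre-period of length 1 it cycles with period 5.
For k ≥ 2, t_k depends only on (k - 2) mod 5. (32 - 2) mod 5 = 0, so t_{32} = t_2 = 18.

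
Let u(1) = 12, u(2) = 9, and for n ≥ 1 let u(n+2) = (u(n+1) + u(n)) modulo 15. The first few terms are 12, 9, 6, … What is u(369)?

0

Listing terms: u(1) = 12; u(2) = 9; u(3) = 6; u(4) = 0; u(5) = 6; u(6) = 6; u(7) = 12; u(8) = 3; u(9) = 0; u(10) = 3; u(11) = 3; u(12) = 6; u(13) = 9; u(14) = 0; u(15) = 9; u(16) = 9; u(17) = 3; u(18) = 12; u(19) = 0; u(20) = 12; u(21) = 12; u(22) = 9.
The sequence repeats with period 20.
So u(369) = u(1 + ((369-1) mod 20)) = u(9) = 0.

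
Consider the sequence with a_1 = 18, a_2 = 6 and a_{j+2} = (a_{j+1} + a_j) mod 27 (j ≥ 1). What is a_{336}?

We have a_1 = 18, a_2 = 6, a_3 = 24, a_4 = 3, a_5 = 0, a_6 = 3, a_7 = 3, a_8 = 6, a_9 = 9, a_{10} = 15, a_{11} = 24, a_{12} = 12, a_{13} = 9, a_{14} = 21, a_{15} = 3, a_{16} = 24, a_{17} = 0, a_{18} = 24, a_{19} = 24, a_{20} = 21, a_{21} = 18, a_{22} = 12, a_{23} = 3, a_{24} = 15, a_{25} = 18, a_{26} = 6.
The sequence repeats with period 24.
So a_{336} = a_{1 + ((336-1) mod 24)} = a_{24} = 15.

15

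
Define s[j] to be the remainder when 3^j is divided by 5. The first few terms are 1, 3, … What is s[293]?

s[0] = 1; s[1] = 3; s[2] = 4; s[3] = 2; s[4] = 1.
Since s[4] = s[0] = 1, the sequence is periodic with period 4.
So s[293] = s[0 + ((293-0) mod 4)] = s[1] = 3.

3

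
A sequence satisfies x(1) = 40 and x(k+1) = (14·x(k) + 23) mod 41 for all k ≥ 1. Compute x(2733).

Listing terms: x(1) = 40,  x(2) = 9,  x(3) = 26,  x(4) = 18,  x(5) = 29,  x(6) = 19,  x(7) = 2,  x(8) = 10,  x(9) = 40.
The sequence repeats with period 8.
So x(2733) = x(1 + ((2733-1) mod 8)) = x(5) = 29.

29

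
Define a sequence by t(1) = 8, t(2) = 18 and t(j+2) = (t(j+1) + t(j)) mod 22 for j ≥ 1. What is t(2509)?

20

We have t(1) = 8,  t(2) = 18,  t(3) = 4,  t(4) = 0,  t(5) = 4,  t(6) = 4,  t(7) = 8,  t(8) = 12,  t(9) = 20,  t(10) = 10,  t(11) = 8,  t(12) = 18.
The sequence repeats with period 10.
(2509 - 1) mod 10 = 8, so t(2509) = t(9) = 20.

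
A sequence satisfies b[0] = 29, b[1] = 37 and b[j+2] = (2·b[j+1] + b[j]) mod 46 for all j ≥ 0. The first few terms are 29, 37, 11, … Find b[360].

33

Listing terms: b[0] = 29; b[1] = 37; b[2] = 11; b[3] = 13; b[4] = 37; b[5] = 41; b[6] = 27; b[7] = 3; b[8] = 33; b[9] = 23; b[10] = 33; b[11] = 43; b[12] = 27; b[13] = 5; b[14] = 37; b[15] = 33; b[16] = 11; b[17] = 9; b[18] = 29; b[19] = 21; b[20] = 25; b[21] = 25; b[22] = 29; b[23] = 37.
The sequence repeats with period 22.
So b[360] = b[0 + ((360-0) mod 22)] = b[8] = 33.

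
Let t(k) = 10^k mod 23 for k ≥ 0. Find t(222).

8

Computing terms: t(0) = 1, t(1) = 10, t(2) = 8, t(3) = 11, t(4) = 18, t(5) = 19, t(6) = 6, t(7) = 14, t(8) = 2, t(9) = 20, t(10) = 16, t(11) = 22, t(12) = 13, t(13) = 15, t(14) = 12, t(15) = 5, t(16) = 4, t(17) = 17, t(18) = 9, t(19) = 21, t(20) = 3, t(21) = 7, t(22) = 1.
The sequence repeats with period 22.
(222 - 0) mod 22 = 2, so t(222) = t(2) = 8.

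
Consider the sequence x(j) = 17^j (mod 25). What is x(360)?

1

x(1) = 17, x(2) = 14, x(3) = 13, x(4) = 21, x(5) = 7, x(6) = 19, x(7) = 23, x(8) = 16, x(9) = 22, x(10) = 24, x(11) = 8, x(12) = 11, x(13) = 12, x(14) = 4, x(15) = 18, x(16) = 6, x(17) = 2, x(18) = 9, x(19) = 3, x(20) = 1, x(21) = 17.
The sequence repeats with period 20.
(360 - 1) mod 20 = 19, so x(360) = x(20) = 1.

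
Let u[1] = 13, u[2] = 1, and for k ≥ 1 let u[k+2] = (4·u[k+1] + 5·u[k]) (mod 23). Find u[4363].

u[1] = 13, u[2] = 1, u[3] = 0, u[4] = 5, u[5] = 20, u[6] = 13, u[7] = 14, u[8] = 6, u[9] = 2, u[10] = 15, u[11] = 1, u[12] = 10, u[13] = 22, u[14] = 0, u[15] = 18, u[16] = 3, u[17] = 10, u[18] = 9, u[19] = 17, u[20] = 21, u[21] = 8, u[22] = 22, u[23] = 13, u[24] = 1.
The sequence repeats with period 22.
So u[4363] = u[1 + ((4363-1) mod 22)] = u[7] = 14.

14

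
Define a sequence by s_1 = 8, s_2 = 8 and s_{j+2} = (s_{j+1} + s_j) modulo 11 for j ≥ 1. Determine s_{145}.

We have s_1 = 8; s_2 = 8; s_3 = 5; s_4 = 2; s_5 = 7; s_6 = 9; s_7 = 5; s_8 = 3; s_9 = 8; s_{10} = 0; s_{11} = 8; s_{12} = 8.
The sequence repeats with period 10.
So s_{145} = s_{1 + ((145-1) mod 10)} = s_5 = 7.

7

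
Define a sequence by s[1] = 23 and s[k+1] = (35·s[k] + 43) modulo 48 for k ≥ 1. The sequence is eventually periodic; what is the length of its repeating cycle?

8

Listing terms: s[1] = 23,  s[2] = 32,  s[3] = 11,  s[4] = 44,  s[5] = 47,  s[6] = 8,  s[7] = 35,  s[8] = 20,  s[9] = 23.
Since s[9] = s[1] = 23, the sequence is periodic with period 8.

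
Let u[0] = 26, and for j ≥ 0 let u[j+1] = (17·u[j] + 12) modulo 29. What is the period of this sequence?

4

We have u[0] = 26,  u[1] = 19,  u[2] = 16,  u[3] = 23,  u[4] = 26.
The sequence repeats with period 4.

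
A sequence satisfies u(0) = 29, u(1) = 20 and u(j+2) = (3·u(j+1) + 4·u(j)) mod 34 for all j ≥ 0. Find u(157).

Computing terms: u(0) = 29,  u(1) = 20,  u(2) = 6,  u(3) = 30,  u(4) = 12,  u(5) = 20,  u(6) = 6.
Since (u(5), u(6)) = (u(1), u(2)) = (20, 6) (two consecutive terms determine the rest), the sequence is eventually periodic: after a pre-period of length 1 it cycles with period 4.
For j ≥ 1, u(j) depends only on (j - 1) mod 4. (157 - 1) mod 4 = 0, so u(157) = u(1) = 20.

20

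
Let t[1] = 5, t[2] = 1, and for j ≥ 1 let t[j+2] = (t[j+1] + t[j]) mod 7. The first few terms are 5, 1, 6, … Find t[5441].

Computing terms: t[1] = 5,  t[2] = 1,  t[3] = 6,  t[4] = 0,  t[5] = 6,  t[6] = 6,  t[7] = 5,  t[8] = 4,  t[9] = 2,  t[10] = 6,  t[11] = 1,  t[12] = 0,  t[13] = 1,  t[14] = 1,  t[15] = 2,  t[16] = 3,  t[17] = 5,  t[18] = 1.
Since (t[17], t[18]) = (t[1], t[2]) = (5, 1) (two consecutive terms determine the rest), the sequence is periodic with period 16.
So t[5441] = t[1 + ((5441-1) mod 16)] = t[1] = 5.

5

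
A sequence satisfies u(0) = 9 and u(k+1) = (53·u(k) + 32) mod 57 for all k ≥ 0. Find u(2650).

u(0) = 9; u(1) = 53; u(2) = 48; u(3) = 11; u(4) = 45; u(5) = 23; u(6) = 54; u(7) = 44; u(8) = 27; u(9) = 38; u(10) = 51; u(11) = 56; u(12) = 36; u(13) = 2; u(14) = 24; u(15) = 50; u(16) = 3; u(17) = 20; u(18) = 9.
The sequence repeats with period 18.
So u(2650) = u(0 + ((2650-0) mod 18)) = u(4) = 45.

45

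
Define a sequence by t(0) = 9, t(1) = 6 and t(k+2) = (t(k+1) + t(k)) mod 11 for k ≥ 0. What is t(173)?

We have t(0) = 9,  t(1) = 6,  t(2) = 4,  t(3) = 10,  t(4) = 3,  t(5) = 2,  t(6) = 5,  t(7) = 7,  t(8) = 1,  t(9) = 8,  t(10) = 9,  t(11) = 6.
Since (t(10), t(11)) = (t(0), t(1)) = (9, 6) (two consecutive terms determine the rest), the sequence is periodic with period 10.
So t(173) = t(0 + ((173-0) mod 10)) = t(3) = 10.

10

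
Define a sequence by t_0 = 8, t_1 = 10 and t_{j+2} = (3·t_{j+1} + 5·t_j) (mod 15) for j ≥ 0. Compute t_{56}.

We have t_0 = 8; t_1 = 10; t_2 = 10; t_3 = 5; t_4 = 5; t_5 = 10; t_6 = 10.
Since (t_5, t_6) = (t_1, t_2) = (10, 10) (two consecutive terms determine the rest), the sequence is eventually periodic: after a pre-period of length 1 it cycles with period 4.
For j ≥ 1, t_j depends only on (j - 1) mod 4. (56 - 1) mod 4 = 3, so t_{56} = t_4 = 5.

5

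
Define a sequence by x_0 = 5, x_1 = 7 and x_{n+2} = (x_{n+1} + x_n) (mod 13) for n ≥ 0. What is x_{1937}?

Listing terms: x_0 = 5, x_1 = 7, x_2 = 12, x_3 = 6, x_4 = 5, x_5 = 11, x_6 = 3, x_7 = 1, x_8 = 4, x_9 = 5, x_{10} = 9, x_{11} = 1, x_{12} = 10, x_{13} = 11, x_{14} = 8, x_{15} = 6, x_{16} = 1, x_{17} = 7, x_{18} = 8, x_{19} = 2, x_{20} = 10, x_{21} = 12, x_{22} = 9, x_{23} = 8, x_{24} = 4, x_{25} = 12, x_{26} = 3, x_{27} = 2, x_{28} = 5, x_{29} = 7.
The sequence repeats with period 28.
So x_{1937} = x_{0 + ((1937-0) mod 28)} = x_5 = 11.

11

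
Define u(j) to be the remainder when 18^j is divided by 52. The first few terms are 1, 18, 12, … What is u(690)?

u(0) = 1, u(1) = 18, u(2) = 12, u(3) = 8, u(4) = 40, u(5) = 44, u(6) = 12.
Since u(6) = u(2) = 12, the sequence is eventually periodic: after a pre-period of length 2 it cycles with period 4.
For j ≥ 2, u(j) depends only on (j - 2) mod 4. (690 - 2) mod 4 = 0, so u(690) = u(2) = 12.

12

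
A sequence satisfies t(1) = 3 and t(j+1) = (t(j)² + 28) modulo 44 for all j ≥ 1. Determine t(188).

Listing terms: t(1) = 3; t(2) = 37; t(3) = 33; t(4) = 17; t(5) = 9; t(6) = 21; t(7) = 29; t(8) = 33.
Since t(8) = t(3) = 33, the sequence is eventually periodic: after a pre-period of length 2 it cycles with period 5.
For j ≥ 3, t(j) depends only on (j - 3) mod 5. (188 - 3) mod 5 = 0, so t(188) = t(3) = 33.

33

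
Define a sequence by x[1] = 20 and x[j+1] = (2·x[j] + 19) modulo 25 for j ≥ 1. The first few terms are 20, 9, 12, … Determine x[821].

We have x[1] = 20,  x[2] = 9,  x[3] = 12,  x[4] = 18,  x[5] = 5,  x[6] = 4,  x[7] = 2,  x[8] = 23,  x[9] = 15,  x[10] = 24,  x[11] = 17,  x[12] = 3,  x[13] = 0,  x[14] = 19,  x[15] = 7,  x[16] = 8,  x[17] = 10,  x[18] = 14,  x[19] = 22,  x[20] = 13,  x[21] = 20.
The sequence repeats with period 20.
So x[821] = x[1 + ((821-1) mod 20)] = x[1] = 20.

20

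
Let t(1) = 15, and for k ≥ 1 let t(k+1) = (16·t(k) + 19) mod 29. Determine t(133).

We have t(1) = 15; t(2) = 27; t(3) = 16; t(4) = 14; t(5) = 11; t(6) = 21; t(7) = 7; t(8) = 15.
The sequence repeats with period 7.
(133 - 1) mod 7 = 6, so t(133) = t(7) = 7.

7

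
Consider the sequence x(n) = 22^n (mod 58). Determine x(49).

x(0) = 1, x(1) = 22, x(2) = 20, x(3) = 34, x(4) = 52, x(5) = 42, x(6) = 54, x(7) = 28, x(8) = 36, x(9) = 38, x(10) = 24, x(11) = 6, x(12) = 16, x(13) = 4, x(14) = 30, x(15) = 22.
Since x(15) = x(1) = 22, the sequence is eventually periodic: after a pre-period of length 1 it cycles with period 14.
For n ≥ 1, x(n) depends only on (n - 1) mod 14. (49 - 1) mod 14 = 6, so x(49) = x(7) = 28.

28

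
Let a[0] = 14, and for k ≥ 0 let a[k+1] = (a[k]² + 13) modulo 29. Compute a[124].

0

Computing terms: a[0] = 14; a[1] = 6; a[2] = 20; a[3] = 7; a[4] = 4; a[5] = 0; a[6] = 13; a[7] = 8; a[8] = 19; a[9] = 26; a[10] = 22; a[11] = 4.
Since a[11] = a[4] = 4, the sequence is eventually periodic: after a pre-period of length 4 it cycles with period 7.
For k ≥ 4, a[k] depends only on (k - 4) mod 7. (124 - 4) mod 7 = 1, so a[124] = a[5] = 0.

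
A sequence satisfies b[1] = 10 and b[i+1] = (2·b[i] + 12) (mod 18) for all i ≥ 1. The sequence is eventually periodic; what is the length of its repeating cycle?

6

Listing terms: b[1] = 10; b[2] = 14; b[3] = 4; b[4] = 2; b[5] = 16; b[6] = 8; b[7] = 10.
The sequence repeats with period 6.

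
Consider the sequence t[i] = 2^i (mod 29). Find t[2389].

19

Computing terms: t[0] = 1,  t[1] = 2,  t[2] = 4,  t[3] = 8,  t[4] = 16,  t[5] = 3,  t[6] = 6,  t[7] = 12,  t[8] = 24,  t[9] = 19,  t[10] = 9,  t[11] = 18,  t[12] = 7,  t[13] = 14,  t[14] = 28,  t[15] = 27,  t[16] = 25,  t[17] = 21,  t[18] = 13,  t[19] = 26,  t[20] = 23,  t[21] = 17,  t[22] = 5,  t[23] = 10,  t[24] = 20,  t[25] = 11,  t[26] = 22,  t[27] = 15,  t[28] = 1.
Since t[28] = t[0] = 1, the sequence is periodic with period 28.
(2389 - 0) mod 28 = 9, so t[2389] = t[9] = 19.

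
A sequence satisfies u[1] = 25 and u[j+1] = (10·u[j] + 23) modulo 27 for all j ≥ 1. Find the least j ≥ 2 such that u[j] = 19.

16

Computing terms: u[1] = 25; u[2] = 3; u[3] = 26; u[4] = 13; u[5] = 18; u[6] = 14; u[7] = 1; u[8] = 6; u[9] = 2; u[10] = 16; u[11] = 21; u[12] = 17; u[13] = 4; u[14] = 9; u[15] = 5; u[16] = 19; u[17] = 24; u[18] = 20; u[19] = 7; u[20] = 12; u[21] = 8; u[22] = 22; u[23] = 0; u[24] = 23; u[25] = 10; u[26] = 15; u[27] = 11; u[28] = 25.
Since u[28] = u[1] = 25, the sequence is periodic with period 27.
The value 19 first appears (with j ≥ 2) at u[16].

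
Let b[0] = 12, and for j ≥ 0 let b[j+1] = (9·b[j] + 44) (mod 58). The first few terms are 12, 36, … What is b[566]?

28

Computing terms: b[0] = 12; b[1] = 36; b[2] = 20; b[3] = 50; b[4] = 30; b[5] = 24; b[6] = 28; b[7] = 6; b[8] = 40; b[9] = 56; b[10] = 26; b[11] = 46; b[12] = 52; b[13] = 48; b[14] = 12.
The sequence repeats with period 14.
So b[566] = b[0 + ((566-0) mod 14)] = b[6] = 28.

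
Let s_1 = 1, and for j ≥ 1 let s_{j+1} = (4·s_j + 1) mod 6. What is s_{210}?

3

Computing terms: s_1 = 1, s_2 = 5, s_3 = 3, s_4 = 1.
The sequence repeats with period 3.
(210 - 1) mod 3 = 2, so s_{210} = s_3 = 3.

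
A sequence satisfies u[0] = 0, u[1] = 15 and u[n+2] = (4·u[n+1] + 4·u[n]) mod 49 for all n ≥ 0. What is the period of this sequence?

42

Listing terms: u[0] = 0, u[1] = 15, u[2] = 11, u[3] = 6, u[4] = 19, u[5] = 2, u[6] = 35, u[7] = 1, u[8] = 46, u[9] = 41, u[10] = 5, u[11] = 37, u[12] = 21, u[13] = 36, u[14] = 32, u[15] = 27, u[16] = 40, u[17] = 23, u[18] = 7, u[19] = 22, u[20] = 18, u[21] = 13, u[22] = 26, u[23] = 9, u[24] = 42, u[25] = 8, u[26] = 4, u[27] = 48, u[28] = 12, u[29] = 44, u[30] = 28, u[31] = 43, u[32] = 39, u[33] = 34, u[34] = 47, u[35] = 30, u[36] = 14, u[37] = 29, u[38] = 25, u[39] = 20, u[40] = 33, u[41] = 16, u[42] = 0, u[43] = 15.
The sequence repeats with period 42.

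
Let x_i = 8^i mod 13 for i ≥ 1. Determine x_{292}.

1

We have x_1 = 8, x_2 = 12, x_3 = 5, x_4 = 1, x_5 = 8.
Since x_5 = x_1 = 8, the sequence is periodic with period 4.
So x_{292} = x_{1 + ((292-1) mod 4)} = x_4 = 1.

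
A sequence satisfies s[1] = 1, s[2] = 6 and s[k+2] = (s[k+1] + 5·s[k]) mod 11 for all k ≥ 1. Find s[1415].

0

s[1] = 1, s[2] = 6, s[3] = 0, s[4] = 8, s[5] = 8, s[6] = 4, s[7] = 0, s[8] = 9, s[9] = 9, s[10] = 10, s[11] = 0, s[12] = 6, s[13] = 6, s[14] = 3, s[15] = 0, s[16] = 4, s[17] = 4, s[18] = 2, s[19] = 0, s[20] = 10, s[21] = 10, s[22] = 5, s[23] = 0, s[24] = 3, s[25] = 3, s[26] = 7, s[27] = 0, s[28] = 2, s[29] = 2, s[30] = 1, s[31] = 0, s[32] = 5, s[33] = 5, s[34] = 8, s[35] = 0, s[36] = 7, s[37] = 7, s[38] = 9, s[39] = 0, s[40] = 1, s[41] = 1, s[42] = 6.
Since (s[41], s[42]) = (s[1], s[2]) = (1, 6) (two consecutive terms determine the rest), the sequence is periodic with period 40.
(1415 - 1) mod 40 = 14, so s[1415] = s[15] = 0.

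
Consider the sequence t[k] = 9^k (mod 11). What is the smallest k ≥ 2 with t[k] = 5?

4

t[1] = 9,  t[2] = 4,  t[3] = 3,  t[4] = 5,  t[5] = 1,  t[6] = 9.
Since t[6] = t[1] = 9, the sequence is periodic with period 5.
The value 5 first appears (with k ≥ 2) at t[4].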